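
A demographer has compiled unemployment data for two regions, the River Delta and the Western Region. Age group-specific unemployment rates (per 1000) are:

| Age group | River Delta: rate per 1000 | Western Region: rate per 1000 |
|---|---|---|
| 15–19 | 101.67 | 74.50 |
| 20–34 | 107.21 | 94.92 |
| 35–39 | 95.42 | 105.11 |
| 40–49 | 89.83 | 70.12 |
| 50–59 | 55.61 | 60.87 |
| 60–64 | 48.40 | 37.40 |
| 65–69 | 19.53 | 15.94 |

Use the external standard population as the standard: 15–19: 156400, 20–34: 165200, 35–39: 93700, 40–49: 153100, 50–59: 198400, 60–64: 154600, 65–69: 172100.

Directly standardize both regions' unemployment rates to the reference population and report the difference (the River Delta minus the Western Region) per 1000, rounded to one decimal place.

Standard total = 1093500; weights = 0.1430, 0.1511, 0.0857, 0.1400, 0.1814, 0.1414, 0.1574.
The River Delta: 0.1430×101.67 + 0.1511×107.21 + 0.0857×95.42 + 0.1400×89.83 + 0.1814×55.61 + 0.1414×48.40 + 0.1574×19.53 = 71.4978 per 1000.
The Western Region: 0.1430×74.50 + 0.1511×94.92 + 0.0857×105.11 + 0.1400×70.12 + 0.1814×60.87 + 0.1414×37.40 + 0.1574×15.94 = 62.6600 per 1000.
Difference = 71.4978 − 62.6600 = 8.8379.

8.8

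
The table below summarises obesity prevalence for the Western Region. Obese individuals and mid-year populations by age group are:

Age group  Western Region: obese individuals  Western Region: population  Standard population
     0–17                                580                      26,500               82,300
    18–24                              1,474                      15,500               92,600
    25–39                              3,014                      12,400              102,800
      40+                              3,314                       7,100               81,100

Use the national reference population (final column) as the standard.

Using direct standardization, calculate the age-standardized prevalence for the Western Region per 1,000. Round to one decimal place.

204.7

Age-specific rates per 1,000 for the Western Region: 21.887, 95.097, 243.065, 466.761.
Standard total = 358,800; weights = 0.2294, 0.2581, 0.2865, 0.2260.
Standardized rate: 0.2294×21.887 + 0.2581×95.097 + 0.2865×243.065 + 0.2260×466.761 = 204.7061 per 1,000.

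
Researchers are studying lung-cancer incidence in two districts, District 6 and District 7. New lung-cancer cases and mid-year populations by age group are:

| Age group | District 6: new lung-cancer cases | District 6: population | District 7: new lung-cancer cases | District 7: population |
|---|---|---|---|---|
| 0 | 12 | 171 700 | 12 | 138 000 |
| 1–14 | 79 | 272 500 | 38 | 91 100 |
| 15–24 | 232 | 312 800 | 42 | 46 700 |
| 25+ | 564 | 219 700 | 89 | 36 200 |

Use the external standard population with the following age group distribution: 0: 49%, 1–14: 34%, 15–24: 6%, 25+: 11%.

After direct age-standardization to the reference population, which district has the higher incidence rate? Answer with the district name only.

Age-specific rates per 100 000 for District 6: 6.99, 28.99, 74.17, 256.71.
For District 7: 8.70, 41.71, 89.94, 245.86.
Standard weights: 0.49, 0.34, 0.06, 0.11.
District 6: 0.4900×6.99 + 0.3400×28.99 + 0.0600×74.17 + 0.1100×256.71 = 45.9701 per 100 000.
District 7: 0.4900×8.70 + 0.3400×41.71 + 0.0600×89.94 + 0.1100×245.86 = 50.8834 per 100 000.
The crude rates (90.82 vs 58.01) would put District 6 higher, but that reflects its age composition; once standardized to a common age structure, District 7 has the higher underlying rate.

District 7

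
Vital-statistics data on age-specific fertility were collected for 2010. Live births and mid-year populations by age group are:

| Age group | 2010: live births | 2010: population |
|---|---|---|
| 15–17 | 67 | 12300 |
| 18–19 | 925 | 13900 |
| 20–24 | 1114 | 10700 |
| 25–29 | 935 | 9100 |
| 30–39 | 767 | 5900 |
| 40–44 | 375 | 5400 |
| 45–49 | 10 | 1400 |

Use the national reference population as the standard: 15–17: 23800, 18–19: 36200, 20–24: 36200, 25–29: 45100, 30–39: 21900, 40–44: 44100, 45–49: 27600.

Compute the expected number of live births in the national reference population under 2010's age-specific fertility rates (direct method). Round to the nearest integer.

Age-specific rates per 1000 for 2010: 5.447, 66.547, 104.112, 102.747, 130.000, 69.444, 7.143.
Expected live births = Σ (standard pop × age-specific rate ÷ 1000)
= 23800×5.447/1000 + 36200×66.547/1000 + 36200×104.112/1000 + 45100×102.747/1000 + 21900×130.000/1000 + 44100×69.444/1000 + 27600×7.143/1000
= 129.64 + 2408.99 + 3768.86 + 4633.90 + 2847.00 + 3062.50 + 197.14 = 17048.04.

17048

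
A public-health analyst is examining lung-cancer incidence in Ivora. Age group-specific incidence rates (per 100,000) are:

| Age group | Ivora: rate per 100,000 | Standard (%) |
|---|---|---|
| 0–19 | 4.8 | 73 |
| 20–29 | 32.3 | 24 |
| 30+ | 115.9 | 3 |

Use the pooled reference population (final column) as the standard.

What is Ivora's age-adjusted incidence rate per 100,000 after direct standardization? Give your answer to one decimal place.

14.7

Standard weights: 0.73, 0.24, 0.03.
Standardized rate: 0.7300×4.8 + 0.2400×32.3 + 0.0300×115.9 = 14.7330 per 100,000.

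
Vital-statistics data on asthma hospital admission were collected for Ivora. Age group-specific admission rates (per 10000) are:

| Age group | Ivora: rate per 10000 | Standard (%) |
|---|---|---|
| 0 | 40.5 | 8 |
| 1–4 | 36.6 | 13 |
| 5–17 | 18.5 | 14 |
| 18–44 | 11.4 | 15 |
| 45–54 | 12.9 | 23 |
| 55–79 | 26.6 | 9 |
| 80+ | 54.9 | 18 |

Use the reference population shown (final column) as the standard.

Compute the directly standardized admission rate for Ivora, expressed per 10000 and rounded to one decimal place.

27.5

Standard weights: 0.08, 0.13, 0.14, 0.15, 0.23, 0.09, 0.18.
Standardized rate: 0.0800×40.5 + 0.1300×36.6 + 0.1400×18.5 + 0.1500×11.4 + 0.2300×12.9 + 0.0900×26.6 + 0.1800×54.9 = 27.5410 per 10000.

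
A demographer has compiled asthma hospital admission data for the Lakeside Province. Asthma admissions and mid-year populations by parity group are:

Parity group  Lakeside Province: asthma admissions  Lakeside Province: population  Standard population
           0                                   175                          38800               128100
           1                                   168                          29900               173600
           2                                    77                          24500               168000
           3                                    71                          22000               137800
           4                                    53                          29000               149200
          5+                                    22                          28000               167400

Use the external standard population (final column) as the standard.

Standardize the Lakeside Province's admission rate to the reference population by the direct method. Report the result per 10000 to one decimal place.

31.7

Parity-specific rates per 10000 for the Lakeside Province: 45.10, 56.19, 31.43, 32.27, 18.28, 7.86.
Standard total = 924100; weights = 0.1386, 0.1879, 0.1818, 0.1491, 0.1615, 0.1811.
Standardized rate: 0.1386×45.10 + 0.1879×56.19 + 0.1818×31.43 + 0.1491×32.27 + 0.1615×18.28 + 0.1811×7.86 = 31.7077 per 10000.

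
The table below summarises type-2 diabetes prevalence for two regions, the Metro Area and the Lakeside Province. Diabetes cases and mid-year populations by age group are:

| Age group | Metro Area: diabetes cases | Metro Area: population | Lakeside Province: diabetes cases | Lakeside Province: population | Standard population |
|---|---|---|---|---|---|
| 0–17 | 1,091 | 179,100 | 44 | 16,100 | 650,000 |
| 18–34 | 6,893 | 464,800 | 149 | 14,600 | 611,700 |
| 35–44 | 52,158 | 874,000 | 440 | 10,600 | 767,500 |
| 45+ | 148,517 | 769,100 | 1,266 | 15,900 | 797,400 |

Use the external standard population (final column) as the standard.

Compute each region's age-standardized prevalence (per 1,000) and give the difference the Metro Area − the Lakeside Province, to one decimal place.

Age-specific rates per 1,000 for the Metro Area: 6.092, 14.830, 59.677, 193.105.
For the Lakeside Province: 2.733, 10.205, 41.509, 79.623.
Standard total = 2,826,600; weights = 0.2300, 0.2164, 0.2715, 0.2821.
The Metro Area: 0.2300×6.092 + 0.2164×14.830 + 0.2715×59.677 + 0.2821×193.105 = 75.2902 per 1,000.
The Lakeside Province: 0.2300×2.733 + 0.2164×10.205 + 0.2715×41.509 + 0.2821×79.623 = 36.5700 per 1,000.
Difference = 75.2902 − 36.5700 = 38.7202.

38.7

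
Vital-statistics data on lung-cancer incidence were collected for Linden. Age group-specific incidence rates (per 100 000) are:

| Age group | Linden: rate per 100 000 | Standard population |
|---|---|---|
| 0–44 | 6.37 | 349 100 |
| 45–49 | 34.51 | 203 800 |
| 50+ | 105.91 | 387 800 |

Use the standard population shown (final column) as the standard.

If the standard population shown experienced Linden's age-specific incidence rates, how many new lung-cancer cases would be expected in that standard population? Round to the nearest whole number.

503

Expected new lung-cancer cases = Σ (standard pop × age-specific rate ÷ 100 000)
= 349 100×6.37/100 000 + 203 800×34.51/100 000 + 387 800×105.91/100 000
= 22.24 + 70.33 + 410.72 = 503.29.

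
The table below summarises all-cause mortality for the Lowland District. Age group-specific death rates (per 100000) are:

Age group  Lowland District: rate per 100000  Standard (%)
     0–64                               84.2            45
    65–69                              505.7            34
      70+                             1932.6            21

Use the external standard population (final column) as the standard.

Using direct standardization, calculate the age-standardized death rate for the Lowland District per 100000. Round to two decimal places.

615.67

Standard weights: 0.45, 0.34, 0.21.
Standardized rate: 0.4500×84.2 + 0.3400×505.7 + 0.2100×1932.6 = 615.6740 per 100000.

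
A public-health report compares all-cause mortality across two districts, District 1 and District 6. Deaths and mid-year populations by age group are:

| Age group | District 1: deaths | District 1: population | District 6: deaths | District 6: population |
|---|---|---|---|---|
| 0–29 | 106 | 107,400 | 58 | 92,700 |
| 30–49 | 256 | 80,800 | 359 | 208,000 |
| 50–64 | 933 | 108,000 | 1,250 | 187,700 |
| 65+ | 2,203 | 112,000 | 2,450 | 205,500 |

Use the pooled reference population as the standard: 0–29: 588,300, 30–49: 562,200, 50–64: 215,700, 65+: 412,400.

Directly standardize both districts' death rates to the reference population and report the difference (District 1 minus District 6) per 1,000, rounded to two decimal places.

Age-specific rates per 1,000 for District 1: 0.987, 3.168, 8.639, 19.670.
For District 6: 0.626, 1.726, 6.660, 11.922.
Standard total = 1,778,600; weights = 0.3308, 0.3161, 0.1213, 0.2319.
District 1: 0.3308×0.987 + 0.3161×3.168 + 0.1213×8.639 + 0.2319×19.670 = 6.9364 per 1,000.
District 6: 0.3308×0.626 + 0.3161×1.726 + 0.1213×6.660 + 0.2319×11.922 = 4.3245 per 1,000.
Difference = 6.9364 − 4.3245 = 2.6119.

2.61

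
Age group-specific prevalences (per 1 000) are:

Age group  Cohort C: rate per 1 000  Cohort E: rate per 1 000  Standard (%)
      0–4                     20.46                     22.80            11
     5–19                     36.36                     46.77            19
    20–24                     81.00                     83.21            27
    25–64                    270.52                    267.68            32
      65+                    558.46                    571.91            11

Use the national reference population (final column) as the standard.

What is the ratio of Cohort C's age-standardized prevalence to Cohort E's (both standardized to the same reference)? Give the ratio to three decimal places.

Standard weights: 0.11, 0.19, 0.27, 0.32, 0.11.
Cohort C: 0.1100×20.46 + 0.1900×36.36 + 0.2700×81.00 + 0.3200×270.52 + 0.1100×558.46 = 179.0260 per 1 000.
Cohort E: 0.1100×22.80 + 0.1900×46.77 + 0.2700×83.21 + 0.3200×267.68 + 0.1100×571.91 = 182.4287 per 1 000.
Ratio = 179.0260 ÷ 182.4287 = 0.98135.

0.981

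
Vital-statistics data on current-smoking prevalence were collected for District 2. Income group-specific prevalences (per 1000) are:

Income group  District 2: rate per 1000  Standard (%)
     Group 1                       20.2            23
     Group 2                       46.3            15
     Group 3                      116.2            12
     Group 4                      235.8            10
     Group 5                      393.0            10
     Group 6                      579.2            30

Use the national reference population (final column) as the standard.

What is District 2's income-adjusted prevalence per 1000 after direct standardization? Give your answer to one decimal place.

Standard weights: 0.23, 0.15, 0.12, 0.10, 0.10, 0.30.
Standardized rate: 0.2300×20.2 + 0.1500×46.3 + 0.1200×116.2 + 0.1000×235.8 + 0.1000×393.0 + 0.3000×579.2 = 262.1750 per 1000.

262.2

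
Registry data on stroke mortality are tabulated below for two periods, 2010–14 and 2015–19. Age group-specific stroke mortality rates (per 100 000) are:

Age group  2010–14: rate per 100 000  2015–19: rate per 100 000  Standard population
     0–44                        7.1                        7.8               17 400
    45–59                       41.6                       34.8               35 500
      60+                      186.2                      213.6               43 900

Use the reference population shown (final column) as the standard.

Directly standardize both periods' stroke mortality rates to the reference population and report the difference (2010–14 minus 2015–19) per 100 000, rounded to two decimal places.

Standard total = 96 800; weights = 0.1798, 0.3667, 0.4535.
2010–14: 0.1798×7.1 + 0.3667×41.6 + 0.4535×186.2 = 100.9764 per 100 000.
2015–19: 0.1798×7.8 + 0.3667×34.8 + 0.4535×213.6 = 111.0347 per 100 000.
Difference = 100.9764 − 111.0347 = -10.0583.

-10.06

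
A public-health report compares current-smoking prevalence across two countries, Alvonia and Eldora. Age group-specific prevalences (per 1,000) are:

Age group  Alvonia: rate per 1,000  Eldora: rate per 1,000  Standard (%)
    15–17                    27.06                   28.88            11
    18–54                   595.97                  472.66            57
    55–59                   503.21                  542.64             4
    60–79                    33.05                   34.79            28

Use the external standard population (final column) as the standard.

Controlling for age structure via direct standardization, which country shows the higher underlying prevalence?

Alvonia

Standard weights: 0.11, 0.57, 0.04, 0.28.
Alvonia: 0.1100×27.06 + 0.5700×595.97 + 0.0400×503.21 + 0.2800×33.05 = 372.0619 per 1,000.
Eldora: 0.1100×28.88 + 0.5700×472.66 + 0.0400×542.64 + 0.2800×34.79 = 304.0398 per 1,000.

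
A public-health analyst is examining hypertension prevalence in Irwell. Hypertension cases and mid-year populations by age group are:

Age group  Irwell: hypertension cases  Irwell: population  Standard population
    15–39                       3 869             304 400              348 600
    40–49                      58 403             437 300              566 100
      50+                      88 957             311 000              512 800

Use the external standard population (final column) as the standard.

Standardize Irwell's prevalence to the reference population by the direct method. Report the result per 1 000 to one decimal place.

Age-specific rates per 1 000 for Irwell: 12.710, 133.554, 286.035.
Standard total = 1 427 500; weights = 0.2442, 0.3966, 0.3592.
Standardized rate: 0.2442×12.710 + 0.3966×133.554 + 0.3592×286.035 = 158.8192 per 1 000.

158.8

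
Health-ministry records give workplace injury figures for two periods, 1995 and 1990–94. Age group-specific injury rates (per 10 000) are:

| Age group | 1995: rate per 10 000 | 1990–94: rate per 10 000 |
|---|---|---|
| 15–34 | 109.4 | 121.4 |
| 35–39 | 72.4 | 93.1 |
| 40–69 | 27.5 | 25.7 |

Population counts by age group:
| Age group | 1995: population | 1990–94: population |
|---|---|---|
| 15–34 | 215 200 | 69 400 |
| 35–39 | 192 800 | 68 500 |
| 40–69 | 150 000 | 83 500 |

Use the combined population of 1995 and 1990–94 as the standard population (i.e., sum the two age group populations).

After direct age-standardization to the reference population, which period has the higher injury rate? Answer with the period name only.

1990–94

Combined standard total = 779 400; weights = 0.3652, 0.3353, 0.2996.
1995: 0.3652×109.4 + 0.3353×72.4 + 0.2996×27.5 = 72.4591 per 10 000.
1990–94: 0.3652×121.4 + 0.3353×93.1 + 0.2996×25.7 = 83.2415 per 10 000.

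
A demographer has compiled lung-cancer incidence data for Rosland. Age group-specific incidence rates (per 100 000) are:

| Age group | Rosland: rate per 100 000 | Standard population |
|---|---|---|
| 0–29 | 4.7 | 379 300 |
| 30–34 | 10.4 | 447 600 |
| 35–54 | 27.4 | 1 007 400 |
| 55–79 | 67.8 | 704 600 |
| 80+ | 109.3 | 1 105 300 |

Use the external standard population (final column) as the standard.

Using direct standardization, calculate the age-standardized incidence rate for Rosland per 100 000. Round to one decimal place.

Standard total = 3 644 200; weights = 0.1041, 0.1228, 0.2764, 0.1933, 0.3033.
Standardized rate: 0.1041×4.7 + 0.1228×10.4 + 0.2764×27.4 + 0.1933×67.8 + 0.3033×109.3 = 55.6011 per 100 000.

55.6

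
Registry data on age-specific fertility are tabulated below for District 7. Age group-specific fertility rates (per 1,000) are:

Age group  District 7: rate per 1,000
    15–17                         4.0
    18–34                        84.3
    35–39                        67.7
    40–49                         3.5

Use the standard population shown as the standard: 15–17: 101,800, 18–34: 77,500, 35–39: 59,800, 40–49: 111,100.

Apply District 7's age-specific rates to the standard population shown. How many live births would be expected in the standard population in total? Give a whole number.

Expected live births = Σ (standard pop × age-specific rate ÷ 1,000)
= 101,800×4.0/1,000 + 77,500×84.3/1,000 + 59,800×67.7/1,000 + 111,100×3.5/1,000
= 407.20 + 6533.25 + 4048.46 + 388.85 = 11377.76.

11378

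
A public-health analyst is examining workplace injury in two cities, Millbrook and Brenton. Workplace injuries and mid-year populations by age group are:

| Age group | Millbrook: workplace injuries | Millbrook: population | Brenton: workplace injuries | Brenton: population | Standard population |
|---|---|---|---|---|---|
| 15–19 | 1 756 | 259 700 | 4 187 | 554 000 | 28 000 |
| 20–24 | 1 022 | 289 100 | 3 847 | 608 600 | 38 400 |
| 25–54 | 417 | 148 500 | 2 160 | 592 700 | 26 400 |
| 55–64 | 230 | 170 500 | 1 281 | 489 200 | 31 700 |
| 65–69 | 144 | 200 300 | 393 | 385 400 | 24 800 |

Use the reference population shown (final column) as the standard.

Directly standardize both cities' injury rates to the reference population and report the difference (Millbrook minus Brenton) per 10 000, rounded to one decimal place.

-13.3

Age-specific rates per 10 000 for Millbrook: 67.62, 35.35, 28.08, 13.49, 7.19.
For Brenton: 75.58, 63.21, 36.44, 26.19, 10.20.
Standard total = 149 300; weights = 0.1875, 0.2572, 0.1768, 0.2123, 0.1661.
Millbrook: 0.1875×67.62 + 0.2572×35.35 + 0.1768×28.08 + 0.2123×13.49 + 0.1661×7.19 = 30.7970 per 10 000.
Brenton: 0.1875×75.58 + 0.2572×63.21 + 0.1768×36.44 + 0.2123×26.19 + 0.1661×10.20 = 44.1296 per 10 000.
Difference = 30.7970 − 44.1296 = -13.3325.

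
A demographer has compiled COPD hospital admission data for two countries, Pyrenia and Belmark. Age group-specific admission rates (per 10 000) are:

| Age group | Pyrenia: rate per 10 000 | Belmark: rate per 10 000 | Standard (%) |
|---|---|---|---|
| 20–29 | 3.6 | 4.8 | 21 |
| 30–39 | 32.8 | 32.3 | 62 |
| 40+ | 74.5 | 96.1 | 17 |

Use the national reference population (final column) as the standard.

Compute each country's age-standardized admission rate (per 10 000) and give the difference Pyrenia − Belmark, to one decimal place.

Standard weights: 0.21, 0.62, 0.17.
Pyrenia: 0.2100×3.6 + 0.6200×32.8 + 0.1700×74.5 = 33.7570 per 10 000.
Belmark: 0.2100×4.8 + 0.6200×32.3 + 0.1700×96.1 = 37.3710 per 10 000.
Difference = 33.7570 − 37.3710 = -3.6140.

-3.6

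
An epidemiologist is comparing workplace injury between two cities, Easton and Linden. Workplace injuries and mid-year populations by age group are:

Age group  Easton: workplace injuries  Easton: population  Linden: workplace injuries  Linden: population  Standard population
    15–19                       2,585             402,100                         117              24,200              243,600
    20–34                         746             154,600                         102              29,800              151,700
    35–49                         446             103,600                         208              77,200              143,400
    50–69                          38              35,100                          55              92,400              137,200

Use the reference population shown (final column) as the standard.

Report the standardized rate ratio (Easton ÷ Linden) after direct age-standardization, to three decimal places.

Age-specific rates per 10,000 for Easton: 64.29, 48.25, 43.05, 10.83.
For Linden: 48.35, 34.23, 26.94, 5.95.
Standard total = 675,900; weights = 0.3604, 0.2244, 0.2122, 0.2030.
Easton: 0.3604×64.29 + 0.2244×48.25 + 0.2122×43.05 + 0.2030×10.83 = 45.3310 per 10,000.
Linden: 0.3604×48.35 + 0.2244×34.23 + 0.2122×26.94 + 0.2030×5.95 = 32.0315 per 10,000.
Ratio = 45.3310 ÷ 32.0315 = 1.41520.

1.415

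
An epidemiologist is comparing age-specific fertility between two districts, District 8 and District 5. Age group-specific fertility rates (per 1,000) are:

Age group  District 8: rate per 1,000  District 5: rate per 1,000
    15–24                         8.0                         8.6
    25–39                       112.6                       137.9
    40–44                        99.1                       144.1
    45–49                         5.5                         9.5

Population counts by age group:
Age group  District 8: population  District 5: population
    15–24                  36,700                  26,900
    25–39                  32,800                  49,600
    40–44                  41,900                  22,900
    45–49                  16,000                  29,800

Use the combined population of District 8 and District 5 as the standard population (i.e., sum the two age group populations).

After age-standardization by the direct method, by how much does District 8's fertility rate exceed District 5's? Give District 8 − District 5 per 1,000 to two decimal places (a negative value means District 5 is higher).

-20.35

Combined standard total = 256,600; weights = 0.2479, 0.3211, 0.2525, 0.1785.
District 8: 0.2479×8.0 + 0.3211×112.6 + 0.2525×99.1 + 0.1785×5.5 = 64.1489 per 1,000.
District 5: 0.2479×8.6 + 0.3211×137.9 + 0.2525×144.1 + 0.1785×9.5 = 84.5000 per 1,000.
Difference = 64.1489 − 84.5000 = -20.3511.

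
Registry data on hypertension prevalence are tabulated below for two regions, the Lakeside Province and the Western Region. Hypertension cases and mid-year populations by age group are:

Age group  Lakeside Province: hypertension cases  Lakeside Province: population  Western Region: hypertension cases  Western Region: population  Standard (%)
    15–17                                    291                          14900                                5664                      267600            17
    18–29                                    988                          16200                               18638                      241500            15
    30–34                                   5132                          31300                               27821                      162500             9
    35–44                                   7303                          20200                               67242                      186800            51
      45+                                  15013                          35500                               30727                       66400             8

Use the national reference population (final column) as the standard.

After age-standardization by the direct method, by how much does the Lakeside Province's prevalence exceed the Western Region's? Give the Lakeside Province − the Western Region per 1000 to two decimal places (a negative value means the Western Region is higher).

Age-specific rates per 1000 for the Lakeside Province: 19.530, 60.988, 163.962, 361.535, 422.901.
For the Western Region: 21.166, 77.176, 171.206, 359.968, 462.756.
Standard weights: 0.17, 0.15, 0.09, 0.51, 0.08.
The Lakeside Province: 0.1700×19.530 + 0.1500×60.988 + 0.0900×163.962 + 0.5100×361.535 + 0.0800×422.901 = 245.4396 per 1000.
The Western Region: 0.1700×21.166 + 0.1500×77.176 + 0.0900×171.206 + 0.5100×359.968 + 0.0800×462.756 = 251.1873 per 1000.
Difference = 245.4396 − 251.1873 = -5.7476.

-5.75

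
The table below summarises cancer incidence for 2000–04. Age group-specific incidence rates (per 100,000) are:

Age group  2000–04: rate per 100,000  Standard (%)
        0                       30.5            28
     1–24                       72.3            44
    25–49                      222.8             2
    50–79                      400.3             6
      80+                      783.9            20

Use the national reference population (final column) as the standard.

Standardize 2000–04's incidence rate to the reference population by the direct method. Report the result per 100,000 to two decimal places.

225.61

Standard weights: 0.28, 0.44, 0.02, 0.06, 0.20.
Standardized rate: 0.2800×30.5 + 0.4400×72.3 + 0.0200×222.8 + 0.0600×400.3 + 0.2000×783.9 = 225.6060 per 100,000.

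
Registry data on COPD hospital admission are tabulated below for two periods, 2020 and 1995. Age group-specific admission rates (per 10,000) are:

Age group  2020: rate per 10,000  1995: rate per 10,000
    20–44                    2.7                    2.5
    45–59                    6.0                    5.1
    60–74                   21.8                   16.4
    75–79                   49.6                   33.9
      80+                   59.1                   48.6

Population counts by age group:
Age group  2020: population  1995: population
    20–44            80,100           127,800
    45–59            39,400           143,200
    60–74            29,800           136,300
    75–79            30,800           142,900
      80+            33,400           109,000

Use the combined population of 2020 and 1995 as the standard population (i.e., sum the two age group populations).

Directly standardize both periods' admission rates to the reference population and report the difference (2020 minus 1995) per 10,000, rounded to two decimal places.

6.10

Combined standard total = 872,700; weights = 0.2382, 0.2092, 0.1903, 0.1990, 0.1632.
2020: 0.2382×2.7 + 0.2092×6.0 + 0.1903×21.8 + 0.1990×49.6 + 0.1632×59.1 = 25.5635 per 10,000.
1995: 0.2382×2.5 + 0.2092×5.1 + 0.1903×16.4 + 0.1990×33.9 + 0.1632×48.6 = 19.4616 per 10,000.
Difference = 25.5635 − 19.4616 = 6.1019.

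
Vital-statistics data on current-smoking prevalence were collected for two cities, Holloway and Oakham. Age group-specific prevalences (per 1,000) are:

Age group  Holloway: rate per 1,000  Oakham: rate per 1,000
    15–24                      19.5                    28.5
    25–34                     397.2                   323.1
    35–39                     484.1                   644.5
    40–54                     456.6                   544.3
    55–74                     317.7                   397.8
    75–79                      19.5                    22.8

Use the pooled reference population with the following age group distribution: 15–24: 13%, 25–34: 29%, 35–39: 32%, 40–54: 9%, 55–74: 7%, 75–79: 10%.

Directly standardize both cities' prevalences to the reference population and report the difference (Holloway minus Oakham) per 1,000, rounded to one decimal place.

-44.8

Standard weights: 0.13, 0.29, 0.32, 0.09, 0.07, 0.10.
Holloway: 0.1300×19.5 + 0.2900×397.2 + 0.3200×484.1 + 0.0900×456.6 + 0.0700×317.7 + 0.1000×19.5 = 337.9180 per 1,000.
Oakham: 0.1300×28.5 + 0.2900×323.1 + 0.3200×644.5 + 0.0900×544.3 + 0.0700×397.8 + 0.1000×22.8 = 382.7570 per 1,000.
Difference = 337.9180 − 382.7570 = -44.8390.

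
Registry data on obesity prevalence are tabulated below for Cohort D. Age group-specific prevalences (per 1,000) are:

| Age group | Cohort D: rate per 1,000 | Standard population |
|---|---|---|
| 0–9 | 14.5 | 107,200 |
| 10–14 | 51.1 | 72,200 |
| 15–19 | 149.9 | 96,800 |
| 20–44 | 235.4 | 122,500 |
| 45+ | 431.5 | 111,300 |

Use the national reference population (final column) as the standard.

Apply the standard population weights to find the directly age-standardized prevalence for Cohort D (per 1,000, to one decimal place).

Standard total = 510,000; weights = 0.2102, 0.1416, 0.1898, 0.2402, 0.2182.
Standardized rate: 0.2102×14.5 + 0.1416×51.1 + 0.1898×149.9 + 0.2402×235.4 + 0.2182×431.5 = 189.4443 per 1,000.

189.4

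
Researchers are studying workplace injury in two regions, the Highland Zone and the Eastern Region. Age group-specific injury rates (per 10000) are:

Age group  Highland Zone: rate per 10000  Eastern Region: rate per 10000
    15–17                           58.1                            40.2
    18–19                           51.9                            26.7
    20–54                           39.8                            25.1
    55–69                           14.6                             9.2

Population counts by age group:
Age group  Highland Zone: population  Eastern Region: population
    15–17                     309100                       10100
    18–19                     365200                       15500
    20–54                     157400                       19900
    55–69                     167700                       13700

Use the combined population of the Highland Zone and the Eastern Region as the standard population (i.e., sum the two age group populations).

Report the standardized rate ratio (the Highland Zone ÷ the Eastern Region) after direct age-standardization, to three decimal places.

Combined standard total = 1058600; weights = 0.3015, 0.3596, 0.1675, 0.1714.
The Highland Zone: 0.3015×58.1 + 0.3596×51.9 + 0.1675×39.8 + 0.1714×14.6 = 45.3512 per 10000.
The Eastern Region: 0.3015×40.2 + 0.3596×26.7 + 0.1675×25.1 + 0.1714×9.2 = 27.5039 per 10000.
Ratio = 45.3512 ÷ 27.5039 = 1.64890.

1.649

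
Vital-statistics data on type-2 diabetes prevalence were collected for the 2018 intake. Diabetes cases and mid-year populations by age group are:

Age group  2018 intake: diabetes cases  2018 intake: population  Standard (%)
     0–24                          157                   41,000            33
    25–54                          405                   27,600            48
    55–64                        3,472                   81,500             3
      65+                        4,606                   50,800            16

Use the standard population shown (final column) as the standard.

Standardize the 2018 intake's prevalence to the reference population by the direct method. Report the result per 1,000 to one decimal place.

Age-specific rates per 1,000 for the 2018 intake: 3.829, 14.674, 42.601, 90.669.
Standard weights: 0.33, 0.48, 0.03, 0.16.
Standardized rate: 0.3300×3.829 + 0.4800×14.674 + 0.0300×42.601 + 0.1600×90.669 = 24.0923 per 1,000.

24.1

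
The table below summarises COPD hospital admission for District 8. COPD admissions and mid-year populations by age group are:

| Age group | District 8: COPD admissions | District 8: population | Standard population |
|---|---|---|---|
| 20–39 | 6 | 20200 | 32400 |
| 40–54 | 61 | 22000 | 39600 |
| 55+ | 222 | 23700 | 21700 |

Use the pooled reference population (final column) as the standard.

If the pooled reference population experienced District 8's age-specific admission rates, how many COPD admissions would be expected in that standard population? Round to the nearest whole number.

323

Age-specific rates per 10000 for District 8: 2.97, 27.73, 93.67.
Expected COPD admissions = Σ (standard pop × age-specific rate ÷ 10000)
= 32400×2.97/10000 + 39600×27.73/10000 + 21700×93.67/10000
= 9.62 + 109.80 + 203.27 = 322.69.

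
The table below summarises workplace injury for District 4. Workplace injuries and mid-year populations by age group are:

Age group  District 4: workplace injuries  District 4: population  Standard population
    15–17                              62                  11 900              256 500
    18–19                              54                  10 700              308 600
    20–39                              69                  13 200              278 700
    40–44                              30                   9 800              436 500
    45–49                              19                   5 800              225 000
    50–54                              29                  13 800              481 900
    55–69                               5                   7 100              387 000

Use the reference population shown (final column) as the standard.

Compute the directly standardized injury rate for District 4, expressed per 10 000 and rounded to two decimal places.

32.47

Age-specific rates per 10 000 for District 4: 52.10, 50.47, 52.27, 30.61, 32.76, 21.01, 7.04.
Standard total = 2 374 200; weights = 0.1080, 0.1300, 0.1174, 0.1839, 0.0948, 0.2030, 0.1630.
Standardized rate: 0.1080×52.10 + 0.1300×50.47 + 0.1174×52.27 + 0.1839×30.61 + 0.0948×32.76 + 0.2030×21.01 + 0.1630×7.04 = 32.4706 per 10 000.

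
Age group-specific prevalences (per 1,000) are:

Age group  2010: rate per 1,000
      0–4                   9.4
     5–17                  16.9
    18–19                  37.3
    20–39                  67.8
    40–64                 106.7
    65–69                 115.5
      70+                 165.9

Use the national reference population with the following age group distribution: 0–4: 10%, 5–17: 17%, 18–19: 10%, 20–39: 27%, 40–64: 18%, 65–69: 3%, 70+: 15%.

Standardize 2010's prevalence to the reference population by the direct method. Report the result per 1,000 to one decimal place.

Standard weights: 0.10, 0.17, 0.10, 0.27, 0.18, 0.03, 0.15.
Standardized rate: 0.1000×9.4 + 0.1700×16.9 + 0.1000×37.3 + 0.2700×67.8 + 0.1800×106.7 + 0.0300×115.5 + 0.1500×165.9 = 73.4050 per 1,000.

73.4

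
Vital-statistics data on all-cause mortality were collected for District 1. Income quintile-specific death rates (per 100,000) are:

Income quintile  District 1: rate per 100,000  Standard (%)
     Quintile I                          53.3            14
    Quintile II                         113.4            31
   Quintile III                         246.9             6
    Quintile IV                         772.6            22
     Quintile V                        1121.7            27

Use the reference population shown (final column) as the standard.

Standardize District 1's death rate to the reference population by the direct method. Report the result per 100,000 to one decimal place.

530.3

Standard weights: 0.14, 0.31, 0.06, 0.22, 0.27.
Standardized rate: 0.1400×53.3 + 0.3100×113.4 + 0.0600×246.9 + 0.2200×772.6 + 0.2700×1121.7 = 530.2610 per 100,000.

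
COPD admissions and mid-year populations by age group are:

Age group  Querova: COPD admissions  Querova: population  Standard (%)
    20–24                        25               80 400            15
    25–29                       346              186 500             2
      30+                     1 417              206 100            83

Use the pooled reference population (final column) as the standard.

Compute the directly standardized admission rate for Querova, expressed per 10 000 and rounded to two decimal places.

57.90

Age-specific rates per 10 000 for Querova: 3.11, 18.55, 68.75.
Standard weights: 0.15, 0.02, 0.83.
Standardized rate: 0.1500×3.11 + 0.0200×18.55 + 0.8300×68.75 = 57.9025 per 10 000.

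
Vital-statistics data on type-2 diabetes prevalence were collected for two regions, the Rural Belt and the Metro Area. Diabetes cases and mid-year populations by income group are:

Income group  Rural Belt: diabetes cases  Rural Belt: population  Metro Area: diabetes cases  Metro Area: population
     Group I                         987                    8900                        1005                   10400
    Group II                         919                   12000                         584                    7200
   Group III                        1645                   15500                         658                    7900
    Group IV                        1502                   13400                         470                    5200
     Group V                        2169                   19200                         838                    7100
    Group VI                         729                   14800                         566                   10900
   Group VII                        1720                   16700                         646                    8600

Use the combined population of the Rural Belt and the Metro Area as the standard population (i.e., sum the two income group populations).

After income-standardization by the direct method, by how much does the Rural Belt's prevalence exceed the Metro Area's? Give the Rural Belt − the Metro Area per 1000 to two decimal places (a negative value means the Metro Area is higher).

10.33

Income-specific rates per 1000 for the Rural Belt: 110.899, 76.583, 106.129, 112.090, 112.969, 49.257, 102.994.
For the Metro Area: 96.635, 81.111, 83.291, 90.385, 118.028, 51.927, 75.116.
Combined standard total = 157800; weights = 0.1223, 0.1217, 0.1483, 0.1179, 0.1667, 0.1629, 0.1603.
The Rural Belt: 0.1223×110.899 + 0.1217×76.583 + 0.1483×106.129 + 0.1179×112.090 + 0.1667×112.969 + 0.1629×49.257 + 0.1603×102.994 = 95.1949 per 1000.
The Metro Area: 0.1223×96.635 + 0.1217×81.111 + 0.1483×83.291 + 0.1179×90.385 + 0.1667×118.028 + 0.1629×51.927 + 0.1603×75.116 = 84.8647 per 1000.
Difference = 95.1949 − 84.8647 = 10.3303.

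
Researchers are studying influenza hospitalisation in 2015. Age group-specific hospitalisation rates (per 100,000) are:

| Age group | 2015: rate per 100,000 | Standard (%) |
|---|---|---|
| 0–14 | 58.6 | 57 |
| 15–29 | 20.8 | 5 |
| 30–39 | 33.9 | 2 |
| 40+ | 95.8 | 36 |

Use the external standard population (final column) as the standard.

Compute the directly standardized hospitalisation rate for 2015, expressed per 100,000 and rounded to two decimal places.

Standard weights: 0.57, 0.05, 0.02, 0.36.
Standardized rate: 0.5700×58.6 + 0.0500×20.8 + 0.0200×33.9 + 0.3600×95.8 = 69.6080 per 100,000.

69.61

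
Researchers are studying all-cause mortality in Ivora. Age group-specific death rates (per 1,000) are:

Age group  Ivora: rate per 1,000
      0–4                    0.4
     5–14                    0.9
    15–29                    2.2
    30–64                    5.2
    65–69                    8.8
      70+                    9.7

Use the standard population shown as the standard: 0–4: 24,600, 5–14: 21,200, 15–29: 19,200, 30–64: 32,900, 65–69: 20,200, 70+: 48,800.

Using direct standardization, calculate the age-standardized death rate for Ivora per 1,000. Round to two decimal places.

Standard total = 166,900; weights = 0.1474, 0.1270, 0.1150, 0.1971, 0.1210, 0.2924.
Standardized rate: 0.1474×0.4 + 0.1270×0.9 + 0.1150×2.2 + 0.1971×5.2 + 0.1210×8.8 + 0.2924×9.7 = 5.3527 per 1,000.

5.35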